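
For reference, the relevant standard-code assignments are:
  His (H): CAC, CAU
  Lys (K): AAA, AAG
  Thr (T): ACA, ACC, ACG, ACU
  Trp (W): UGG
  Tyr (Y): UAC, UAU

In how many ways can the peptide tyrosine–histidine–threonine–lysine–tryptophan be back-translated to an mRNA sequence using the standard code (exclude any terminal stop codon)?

32

Tyr: 2 codons.
His: 2 codons.
Thr: 4 codons.
Lys: 2 codons.
Trp: 1 codon.
2 × 2 × 4 × 2 × 1 = 32.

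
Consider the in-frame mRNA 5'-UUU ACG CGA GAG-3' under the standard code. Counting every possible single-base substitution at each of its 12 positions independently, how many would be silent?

9

Codon 1 (UUU, Phe): 1 synonymous substitution.
Codon 2 (ACG, Thr): 3 synonymous substitutions.
Codon 3 (CGA, Arg): 4 synonymous substitutions.
Codon 4 (GAG, Glu): 1 synonymous substitution.
Total: 1 + 3 + 4 + 1 = 9.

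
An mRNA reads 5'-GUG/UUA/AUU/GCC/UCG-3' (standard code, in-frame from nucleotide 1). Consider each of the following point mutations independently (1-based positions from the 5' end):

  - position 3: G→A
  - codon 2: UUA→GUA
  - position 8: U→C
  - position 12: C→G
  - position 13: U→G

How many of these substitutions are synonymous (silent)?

2

Codon 1: GUG (Val) → GUA (Val) — synonymous.
Codon 2: UUA (Leu) → GUA (Val) — missense.
Codon 3: AUU (Ile) → ACU (Thr) — missense.
Codon 4: GCC (Ala) → GCG (Ala) — synonymous.
Codon 5: UCG (Ser) → GCG (Ala) — missense.
Synonymous: 2 of 5.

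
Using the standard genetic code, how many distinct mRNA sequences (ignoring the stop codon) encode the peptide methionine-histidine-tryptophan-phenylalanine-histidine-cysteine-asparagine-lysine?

Met: 1 codon.
His: 2 codons.
Trp: 1 codon.
Phe: 2 codons.
His: 2 codons.
Cys: 2 codons.
Asn: 2 codons.
Lys: 2 codons.
1 × 2 × 1 × 2 × 2 × 2 × 2 × 2 = 64.

64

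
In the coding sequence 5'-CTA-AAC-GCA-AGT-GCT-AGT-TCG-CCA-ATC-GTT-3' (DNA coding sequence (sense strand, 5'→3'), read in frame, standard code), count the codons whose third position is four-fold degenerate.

6

Codon 1 CTA (Leu): third position 4-fold.
Codon 2 AAC (Asn): third position 2-fold.
Codon 3 GCA (Ala): third position 4-fold.
Codon 4 AGT (Ser): third position 2-fold.
Codon 5 GCT (Ala): third position 4-fold.
Codon 6 AGT (Ser): third position 2-fold.
Codon 7 TCG (Ser): third position 4-fold.
Codon 8 CCA (Pro): third position 4-fold.
Codon 9 ATC (Ile): third position 3-fold.
Codon 10 GTT (Val): third position 4-fold.
Four-fold degenerate third positions: 6.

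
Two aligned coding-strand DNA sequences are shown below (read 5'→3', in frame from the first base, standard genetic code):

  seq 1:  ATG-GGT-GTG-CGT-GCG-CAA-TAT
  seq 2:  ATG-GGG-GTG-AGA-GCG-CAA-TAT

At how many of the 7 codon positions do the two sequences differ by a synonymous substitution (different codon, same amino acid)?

Codon 1: ATG Met / ATG Met — identical.
Codon 2: GGT Gly / GGG Gly — synonymous.
Codon 3: GTG Val / GTG Val — identical.
Codon 4: CGT Arg / AGA Arg — synonymous.
Codon 5: GCG Ala / GCG Ala — identical.
Codon 6: CAA Gln / CAA Gln — identical.
Codon 7: TAT Tyr / TAT Tyr — identical.
Synonymous differences: 2.

2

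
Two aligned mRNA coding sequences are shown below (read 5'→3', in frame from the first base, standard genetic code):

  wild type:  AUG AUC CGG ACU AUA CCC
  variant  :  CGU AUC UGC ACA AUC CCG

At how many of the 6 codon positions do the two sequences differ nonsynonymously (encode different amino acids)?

Codon 1: AUG Met / CGU Arg — nonsynonymous.
Codon 2: AUC Ile / AUC Ile — identical.
Codon 3: CGG Arg / UGC Cys — nonsynonymous.
Codon 4: ACU Thr / ACA Thr — synonymous.
Codon 5: AUA Ile / AUC Ile — synonymous.
Codon 6: CCC Pro / CCG Pro — synonymous.
Nonsynonymous differences: 2.

2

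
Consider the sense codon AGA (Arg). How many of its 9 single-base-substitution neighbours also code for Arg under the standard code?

Position 1: CGA → 1 synonymous.
Position 2: none → 0 synonymous.
Position 3: AGG → 1 synonymous.
Total: 1 + 0 + 1 = 2.

2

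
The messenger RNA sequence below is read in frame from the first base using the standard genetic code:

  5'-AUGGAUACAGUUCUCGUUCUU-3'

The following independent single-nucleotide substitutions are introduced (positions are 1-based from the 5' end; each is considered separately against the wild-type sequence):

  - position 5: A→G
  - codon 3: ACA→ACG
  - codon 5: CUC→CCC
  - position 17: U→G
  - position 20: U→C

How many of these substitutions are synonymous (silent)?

Codon 2: GAU (Asp) → GGU (Gly) — missense.
Codon 3: ACA (Thr) → ACG (Thr) — synonymous.
Codon 5: CUC (Leu) → CCC (Pro) — missense.
Codon 6: GUU (Val) → GGU (Gly) — missense.
Codon 7: CUU (Leu) → CCU (Pro) — missense.
Synonymous: 1 of 5.

1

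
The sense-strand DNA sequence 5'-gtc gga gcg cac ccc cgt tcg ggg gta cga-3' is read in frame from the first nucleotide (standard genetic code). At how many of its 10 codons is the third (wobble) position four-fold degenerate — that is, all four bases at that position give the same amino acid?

9

Codon 1 GTC (Val): third position 4-fold.
Codon 2 GGA (Gly): third position 4-fold.
Codon 3 GCG (Ala): third position 4-fold.
Codon 4 CAC (His): third position 2-fold.
Codon 5 CCC (Pro): third position 4-fold.
Codon 6 CGT (Arg): third position 4-fold.
Codon 7 TCG (Ser): third position 4-fold.
Codon 8 GGG (Gly): third position 4-fold.
Codon 9 GTA (Val): third position 4-fold.
Codon 10 CGA (Arg): third position 4-fold.
Four-fold degenerate third positions: 9.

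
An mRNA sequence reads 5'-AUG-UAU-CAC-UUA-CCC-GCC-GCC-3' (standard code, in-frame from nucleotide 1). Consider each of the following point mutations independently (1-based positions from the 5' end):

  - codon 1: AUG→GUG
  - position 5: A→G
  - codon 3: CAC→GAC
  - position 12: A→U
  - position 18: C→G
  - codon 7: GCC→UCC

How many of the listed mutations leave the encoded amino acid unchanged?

1

Codon 1: AUG (Met) → GUG (Val) — missense.
Codon 2: UAU (Tyr) → UGU (Cys) — missense.
Codon 3: CAC (His) → GAC (Asp) — missense.
Codon 4: UUA (Leu) → UUU (Phe) — missense.
Codon 6: GCC (Ala) → GCG (Ala) — synonymous.
Codon 7: GCC (Ala) → UCC (Ser) — missense.
Synonymous: 1 of 6.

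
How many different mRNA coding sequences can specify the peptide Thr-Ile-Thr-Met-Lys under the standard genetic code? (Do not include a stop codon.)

96

Thr: 4 codons.
Ile: 3 codons.
Thr: 4 codons.
Met: 1 codon.
Lys: 2 codons.
4 × 3 × 4 × 1 × 2 = 96.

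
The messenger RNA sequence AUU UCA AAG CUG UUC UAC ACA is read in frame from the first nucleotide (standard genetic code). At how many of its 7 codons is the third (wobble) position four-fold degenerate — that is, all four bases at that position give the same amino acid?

Codon 1 AUU (Ile): third position 3-fold.
Codon 2 UCA (Ser): third position 4-fold.
Codon 3 AAG (Lys): third position 2-fold.
Codon 4 CUG (Leu): third position 4-fold.
Codon 5 UUC (Phe): third position 2-fold.
Codon 6 UAC (Tyr): third position 2-fold.
Codon 7 ACA (Thr): third position 4-fold.
Four-fold degenerate third positions: 3.

3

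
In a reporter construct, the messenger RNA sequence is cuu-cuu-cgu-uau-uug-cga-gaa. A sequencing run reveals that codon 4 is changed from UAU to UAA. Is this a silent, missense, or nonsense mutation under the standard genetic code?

Position 12 falls in codon 4: UAU → Tyr.
After the substitution the codon is UAA → Stop.
The new codon is a stop codon, so this is a nonsense mutation.

nonsense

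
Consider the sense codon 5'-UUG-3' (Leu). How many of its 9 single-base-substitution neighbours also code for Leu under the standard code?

Position 1: CUG → 1 synonymous.
Position 2: none → 0 synonymous.
Position 3: UUA → 1 synonymous.
Total: 1 + 0 + 1 = 2.

2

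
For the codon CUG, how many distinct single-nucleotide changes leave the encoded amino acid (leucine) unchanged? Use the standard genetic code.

Position 1: UUG → 1 synonymous.
Position 2: none → 0 synonymous.
Position 3: CUU, CUC, CUA → 3 synonymous.
Total: 1 + 0 + 3 = 4.

4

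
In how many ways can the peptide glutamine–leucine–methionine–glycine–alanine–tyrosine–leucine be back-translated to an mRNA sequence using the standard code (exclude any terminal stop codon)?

2304

Gln: 2 codons.
Leu: 6 codons.
Met: 1 codon.
Gly: 4 codons.
Ala: 4 codons.
Tyr: 2 codons.
Leu: 6 codons.
2 × 6 × 1 × 4 × 4 × 2 × 6 = 2304.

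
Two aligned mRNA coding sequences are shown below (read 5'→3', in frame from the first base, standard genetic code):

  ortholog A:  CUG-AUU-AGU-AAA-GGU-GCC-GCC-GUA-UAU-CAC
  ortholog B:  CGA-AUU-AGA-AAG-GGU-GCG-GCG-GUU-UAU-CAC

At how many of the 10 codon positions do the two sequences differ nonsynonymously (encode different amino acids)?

2

Codon 1: CUG Leu / CGA Arg — nonsynonymous.
Codon 2: AUU Ile / AUU Ile — identical.
Codon 3: AGU Ser / AGA Arg — nonsynonymous.
Codon 4: AAA Lys / AAG Lys — synonymous.
Codon 5: GGU Gly / GGU Gly — identical.
Codon 6: GCC Ala / GCG Ala — synonymous.
Codon 7: GCC Ala / GCG Ala — synonymous.
Codon 8: GUA Val / GUU Val — synonymous.
Codon 9: UAU Tyr / UAU Tyr — identical.
Codon 10: CAC His / CAC His — identical.
Nonsynonymous differences: 2.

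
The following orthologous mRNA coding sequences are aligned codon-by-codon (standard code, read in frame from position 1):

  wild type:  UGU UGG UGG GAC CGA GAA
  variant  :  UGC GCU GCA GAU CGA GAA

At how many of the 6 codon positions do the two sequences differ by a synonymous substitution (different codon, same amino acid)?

2

Codon 1: UGU Cys / UGC Cys — synonymous.
Codon 2: UGG Trp / GCU Ala — nonsynonymous.
Codon 3: UGG Trp / GCA Ala — nonsynonymous.
Codon 4: GAC Asp / GAU Asp — synonymous.
Codon 5: CGA Arg / CGA Arg — identical.
Codon 6: GAA Glu / GAA Glu — identical.
Synonymous differences: 2.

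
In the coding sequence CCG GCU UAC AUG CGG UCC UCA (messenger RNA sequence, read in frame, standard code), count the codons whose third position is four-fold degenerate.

Codon 1 CCG (Pro): third position 4-fold.
Codon 2 GCU (Ala): third position 4-fold.
Codon 3 UAC (Tyr): third position 2-fold.
Codon 4 AUG (Met): third position 1-fold.
Codon 5 CGG (Arg): third position 4-fold.
Codon 6 UCC (Ser): third position 4-fold.
Codon 7 UCA (Ser): third position 4-fold.
Four-fold degenerate third positions: 5.

5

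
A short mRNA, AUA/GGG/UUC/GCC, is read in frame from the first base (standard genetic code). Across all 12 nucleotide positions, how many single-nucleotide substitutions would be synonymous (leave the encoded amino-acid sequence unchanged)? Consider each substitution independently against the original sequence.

9

Codon 1 (AUA, Ile): 2 synonymous substitutions.
Codon 2 (GGG, Gly): 3 synonymous substitutions.
Codon 3 (UUC, Phe): 1 synonymous substitution.
Codon 4 (GCC, Ala): 3 synonymous substitutions.
Total: 2 + 3 + 1 + 3 = 9.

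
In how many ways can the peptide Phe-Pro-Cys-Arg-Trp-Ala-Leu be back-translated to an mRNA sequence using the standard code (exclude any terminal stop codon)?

2304

Phe: 2 codons.
Pro: 4 codons.
Cys: 2 codons.
Arg: 6 codons.
Trp: 1 codon.
Ala: 4 codons.
Leu: 6 codons.
2 × 4 × 2 × 6 × 1 × 4 × 6 = 2304.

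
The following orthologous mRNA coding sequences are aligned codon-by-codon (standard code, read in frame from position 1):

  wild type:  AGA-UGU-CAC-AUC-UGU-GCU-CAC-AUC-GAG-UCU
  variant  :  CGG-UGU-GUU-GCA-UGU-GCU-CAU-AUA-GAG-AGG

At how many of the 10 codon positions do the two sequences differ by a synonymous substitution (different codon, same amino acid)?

3

Codon 1: AGA Arg / CGG Arg — synonymous.
Codon 2: UGU Cys / UGU Cys — identical.
Codon 3: CAC His / GUU Val — nonsynonymous.
Codon 4: AUC Ile / GCA Ala — nonsynonymous.
Codon 5: UGU Cys / UGU Cys — identical.
Codon 6: GCU Ala / GCU Ala — identical.
Codon 7: CAC His / CAU His — synonymous.
Codon 8: AUC Ile / AUA Ile — synonymous.
Codon 9: GAG Glu / GAG Glu — identical.
Codon 10: UCU Ser / AGG Arg — nonsynonymous.
Synonymous differences: 3.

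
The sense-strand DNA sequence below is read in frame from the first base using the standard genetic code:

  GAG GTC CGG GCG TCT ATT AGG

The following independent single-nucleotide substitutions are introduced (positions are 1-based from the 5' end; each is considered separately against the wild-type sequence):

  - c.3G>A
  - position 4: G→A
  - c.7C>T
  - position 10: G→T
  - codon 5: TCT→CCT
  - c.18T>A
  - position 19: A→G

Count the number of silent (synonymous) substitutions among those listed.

2

Codon 1: GAG (Glu) → GAA (Glu) — synonymous.
Codon 2: GTC (Val) → ATC (Ile) — missense.
Codon 3: CGG (Arg) → TGG (Trp) — missense.
Codon 4: GCG (Ala) → TCG (Ser) — missense.
Codon 5: TCT (Ser) → CCT (Pro) — missense.
Codon 6: ATT (Ile) → ATA (Ile) — synonymous.
Codon 7: AGG (Arg) → GGG (Gly) — missense.
Synonymous: 2 of 7.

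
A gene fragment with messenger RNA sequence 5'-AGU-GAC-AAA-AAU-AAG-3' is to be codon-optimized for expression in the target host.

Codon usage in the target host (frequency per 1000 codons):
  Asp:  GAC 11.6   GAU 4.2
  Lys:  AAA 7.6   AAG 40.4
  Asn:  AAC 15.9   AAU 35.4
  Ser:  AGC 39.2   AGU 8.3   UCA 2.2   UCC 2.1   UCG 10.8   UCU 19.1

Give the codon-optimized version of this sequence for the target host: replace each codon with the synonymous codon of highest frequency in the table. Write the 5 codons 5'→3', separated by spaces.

AGC GAC AAG AAU AAG

Codon 1 (Ser): best is AGC at 39.2.
Codon 2 (Asp): best is GAC at 11.6.
Codon 3 (Lys): best is AAG at 40.4.
Codon 4 (Asn): best is AAU at 35.4.
Codon 5 (Lys): best is AAG at 40.4.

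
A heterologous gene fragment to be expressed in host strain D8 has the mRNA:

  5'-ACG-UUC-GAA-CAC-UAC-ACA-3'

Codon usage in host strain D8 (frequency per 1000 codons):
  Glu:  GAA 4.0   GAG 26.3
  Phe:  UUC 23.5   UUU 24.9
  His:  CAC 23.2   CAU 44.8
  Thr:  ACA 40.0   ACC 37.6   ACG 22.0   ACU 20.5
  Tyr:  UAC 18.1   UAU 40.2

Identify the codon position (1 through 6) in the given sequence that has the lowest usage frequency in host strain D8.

Codon 1 ACG (Thr): 22.0 per 1000.
Codon 2 UUC (Phe): 23.5 per 1000.
Codon 3 GAA (Glu): 4.0 per 1000.
Codon 4 CAC (His): 23.2 per 1000.
Codon 5 UAC (Tyr): 18.1 per 1000.
Codon 6 ACA (Thr): 40.0 per 1000.
Lowest frequency is 4.0 at codon 3.

3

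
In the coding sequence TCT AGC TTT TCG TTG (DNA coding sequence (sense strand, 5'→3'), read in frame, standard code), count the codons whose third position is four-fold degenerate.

Codon 1 TCT (Ser): third position 4-fold.
Codon 2 AGC (Ser): third position 2-fold.
Codon 3 TTT (Phe): third position 2-fold.
Codon 4 TCG (Ser): third position 4-fold.
Codon 5 TTG (Leu): third position 2-fold.
Four-fold degenerate third positions: 2.

2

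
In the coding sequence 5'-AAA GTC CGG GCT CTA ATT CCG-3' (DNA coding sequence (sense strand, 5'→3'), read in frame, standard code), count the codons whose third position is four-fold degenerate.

Codon 1 AAA (Lys): third position 2-fold.
Codon 2 GTC (Val): third position 4-fold.
Codon 3 CGG (Arg): third position 4-fold.
Codon 4 GCT (Ala): third position 4-fold.
Codon 5 CTA (Leu): third position 4-fold.
Codon 6 ATT (Ile): third position 3-fold.
Codon 7 CCG (Pro): third position 4-fold.
Four-fold degenerate third positions: 5.

5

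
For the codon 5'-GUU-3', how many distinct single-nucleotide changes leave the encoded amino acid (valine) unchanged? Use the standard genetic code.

Position 1: none → 0 synonymous.
Position 2: none → 0 synonymous.
Position 3: GUC, GUA, GUG → 3 synonymous.
Total: 0 + 0 + 3 = 3.

3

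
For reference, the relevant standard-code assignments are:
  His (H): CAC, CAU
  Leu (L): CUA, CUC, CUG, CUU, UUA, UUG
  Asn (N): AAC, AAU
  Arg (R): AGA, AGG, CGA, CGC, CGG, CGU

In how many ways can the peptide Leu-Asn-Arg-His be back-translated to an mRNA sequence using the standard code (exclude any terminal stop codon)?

144

Leu: 6 codons.
Asn: 2 codons.
Arg: 6 codons.
His: 2 codons.
6 × 2 × 6 × 2 = 144.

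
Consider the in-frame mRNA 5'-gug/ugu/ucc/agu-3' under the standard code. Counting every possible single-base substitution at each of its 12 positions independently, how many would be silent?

8

Codon 1 (GUG, Val): 3 synonymous substitutions.
Codon 2 (UGU, Cys): 1 synonymous substitution.
Codon 3 (UCC, Ser): 3 synonymous substitutions.
Codon 4 (AGU, Ser): 1 synonymous substitution.
Total: 3 + 1 + 3 + 1 = 8.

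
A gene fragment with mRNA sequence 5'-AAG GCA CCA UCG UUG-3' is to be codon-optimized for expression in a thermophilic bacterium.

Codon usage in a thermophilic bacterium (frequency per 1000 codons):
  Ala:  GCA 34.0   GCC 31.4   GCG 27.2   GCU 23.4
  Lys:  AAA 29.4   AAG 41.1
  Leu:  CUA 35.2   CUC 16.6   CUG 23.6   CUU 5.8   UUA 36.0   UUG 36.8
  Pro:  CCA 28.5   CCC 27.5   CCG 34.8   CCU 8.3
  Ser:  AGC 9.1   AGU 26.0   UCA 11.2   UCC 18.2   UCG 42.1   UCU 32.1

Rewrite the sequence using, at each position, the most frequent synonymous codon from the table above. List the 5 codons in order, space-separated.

Codon 1 (Lys): best is AAG at 41.1.
Codon 2 (Ala): best is GCA at 34.0.
Codon 3 (Pro): best is CCG at 34.8.
Codon 4 (Ser): best is UCG at 42.1.
Codon 5 (Leu): best is UUG at 36.8.

AAG GCA CCG UCG UUG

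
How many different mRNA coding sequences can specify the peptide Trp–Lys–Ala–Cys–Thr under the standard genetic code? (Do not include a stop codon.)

64

Trp: 1 codon.
Lys: 2 codons.
Ala: 4 codons.
Cys: 2 codons.
Thr: 4 codons.
1 × 2 × 4 × 2 × 4 = 64.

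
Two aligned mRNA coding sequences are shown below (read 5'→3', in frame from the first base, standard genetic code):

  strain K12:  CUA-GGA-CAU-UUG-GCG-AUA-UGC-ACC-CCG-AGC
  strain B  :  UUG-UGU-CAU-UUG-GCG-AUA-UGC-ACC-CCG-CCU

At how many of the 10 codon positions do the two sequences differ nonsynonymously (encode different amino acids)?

2

Codon 1: CUA Leu / UUG Leu — synonymous.
Codon 2: GGA Gly / UGU Cys — nonsynonymous.
Codon 3: CAU His / CAU His — identical.
Codon 4: UUG Leu / UUG Leu — identical.
Codon 5: GCG Ala / GCG Ala — identical.
Codon 6: AUA Ile / AUA Ile — identical.
Codon 7: UGC Cys / UGC Cys — identical.
Codon 8: ACC Thr / ACC Thr — identical.
Codon 9: CCG Pro / CCG Pro — identical.
Codon 10: AGC Ser / CCU Pro — nonsynonymous.
Nonsynonymous differences: 2.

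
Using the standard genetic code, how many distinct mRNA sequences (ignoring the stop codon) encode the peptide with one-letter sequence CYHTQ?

Cys: 2 codons.
Tyr: 2 codons.
His: 2 codons.
Thr: 4 codons.
Gln: 2 codons.
2 × 2 × 2 × 4 × 2 = 64.

64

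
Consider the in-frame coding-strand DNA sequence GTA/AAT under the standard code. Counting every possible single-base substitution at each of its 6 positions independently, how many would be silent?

Codon 1 (GTA, Val): 3 synonymous substitutions.
Codon 2 (AAT, Asn): 1 synonymous substitution.
Total: 3 + 1 = 4.

4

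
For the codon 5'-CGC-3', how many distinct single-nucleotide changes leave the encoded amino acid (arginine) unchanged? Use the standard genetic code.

3

Position 1: none → 0 synonymous.
Position 2: none → 0 synonymous.
Position 3: CGU, CGA, CGG → 3 synonymous.
Total: 0 + 0 + 3 = 3.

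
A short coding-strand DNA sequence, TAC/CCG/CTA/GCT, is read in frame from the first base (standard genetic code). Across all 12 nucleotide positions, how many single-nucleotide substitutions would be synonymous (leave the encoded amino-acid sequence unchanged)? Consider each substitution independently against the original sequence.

11

Codon 1 (TAC, Tyr): 1 synonymous substitution.
Codon 2 (CCG, Pro): 3 synonymous substitutions.
Codon 3 (CTA, Leu): 4 synonymous substitutions.
Codon 4 (GCT, Ala): 3 synonymous substitutions.
Total: 1 + 3 + 4 + 3 = 11.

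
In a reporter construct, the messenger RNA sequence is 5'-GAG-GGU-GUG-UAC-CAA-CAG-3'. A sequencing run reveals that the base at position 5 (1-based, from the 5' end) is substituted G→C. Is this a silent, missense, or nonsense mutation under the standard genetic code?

missense

Position 5 falls in codon 2: GGU → Gly.
After the substitution the codon is GCU → Ala.
Gly ≠ Ala, so this is a missense mutation.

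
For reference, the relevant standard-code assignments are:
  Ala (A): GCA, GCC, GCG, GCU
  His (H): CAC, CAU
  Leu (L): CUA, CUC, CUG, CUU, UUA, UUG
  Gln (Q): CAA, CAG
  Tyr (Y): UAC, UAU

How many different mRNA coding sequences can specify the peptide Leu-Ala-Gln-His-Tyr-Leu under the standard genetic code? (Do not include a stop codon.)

1152

Leu: 6 codons.
Ala: 4 codons.
Gln: 2 codons.
His: 2 codons.
Tyr: 2 codons.
Leu: 6 codons.
6 × 4 × 2 × 2 × 2 × 6 = 1152.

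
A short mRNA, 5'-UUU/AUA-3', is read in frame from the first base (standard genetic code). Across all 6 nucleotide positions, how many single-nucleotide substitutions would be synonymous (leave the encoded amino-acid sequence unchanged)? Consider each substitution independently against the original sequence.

Codon 1 (UUU, Phe): 1 synonymous substitution.
Codon 2 (AUA, Ile): 2 synonymous substitutions.
Total: 1 + 2 = 3.

3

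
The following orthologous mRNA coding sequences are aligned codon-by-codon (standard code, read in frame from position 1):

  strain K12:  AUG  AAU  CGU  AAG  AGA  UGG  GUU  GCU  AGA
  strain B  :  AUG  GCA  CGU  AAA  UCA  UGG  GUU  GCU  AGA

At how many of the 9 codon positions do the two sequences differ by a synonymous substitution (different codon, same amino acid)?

1

Codon 1: AUG Met / AUG Met — identical.
Codon 2: AAU Asn / GCA Ala — nonsynonymous.
Codon 3: CGU Arg / CGU Arg — identical.
Codon 4: AAG Lys / AAA Lys — synonymous.
Codon 5: AGA Arg / UCA Ser — nonsynonymous.
Codon 6: UGG Trp / UGG Trp — identical.
Codon 7: GUU Val / GUU Val — identical.
Codon 8: GCU Ala / GCU Ala — identical.
Codon 9: AGA Arg / AGA Arg — identical.
Synonymous differences: 1.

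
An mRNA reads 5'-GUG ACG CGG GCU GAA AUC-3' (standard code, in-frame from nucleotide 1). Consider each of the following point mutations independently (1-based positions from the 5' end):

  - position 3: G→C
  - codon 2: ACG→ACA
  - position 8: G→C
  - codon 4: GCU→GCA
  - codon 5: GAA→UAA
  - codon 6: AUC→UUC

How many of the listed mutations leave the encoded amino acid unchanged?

Codon 1: GUG (Val) → GUC (Val) — synonymous.
Codon 2: ACG (Thr) → ACA (Thr) — synonymous.
Codon 3: CGG (Arg) → CCG (Pro) — missense.
Codon 4: GCU (Ala) → GCA (Ala) — synonymous.
Codon 5: GAA (Glu) → UAA (Stop) — nonsense.
Codon 6: AUC (Ile) → UUC (Phe) — missense.
Synonymous: 3 of 6.

3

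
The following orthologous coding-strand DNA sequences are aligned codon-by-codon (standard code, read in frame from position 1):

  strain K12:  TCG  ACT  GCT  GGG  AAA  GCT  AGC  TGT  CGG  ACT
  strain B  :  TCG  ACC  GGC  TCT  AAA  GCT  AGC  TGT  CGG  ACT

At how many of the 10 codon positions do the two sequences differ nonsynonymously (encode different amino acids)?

2

Codon 1: TCG Ser / TCG Ser — identical.
Codon 2: ACT Thr / ACC Thr — synonymous.
Codon 3: GCT Ala / GGC Gly — nonsynonymous.
Codon 4: GGG Gly / TCT Ser — nonsynonymous.
Codon 5: AAA Lys / AAA Lys — identical.
Codon 6: GCT Ala / GCT Ala — identical.
Codon 7: AGC Ser / AGC Ser — identical.
Codon 8: TGT Cys / TGT Cys — identical.
Codon 9: CGG Arg / CGG Arg — identical.
Codon 10: ACT Thr / ACT Thr — identical.
Nonsynonymous differences: 2.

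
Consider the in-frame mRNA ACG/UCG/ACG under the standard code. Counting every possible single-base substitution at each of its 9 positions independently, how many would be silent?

Codon 1 (ACG, Thr): 3 synonymous substitutions.
Codon 2 (UCG, Ser): 3 synonymous substitutions.
Codon 3 (ACG, Thr): 3 synonymous substitutions.
Total: 3 + 3 + 3 = 9.

9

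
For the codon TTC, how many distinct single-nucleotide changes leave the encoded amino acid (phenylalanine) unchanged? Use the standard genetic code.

Position 1: none → 0 synonymous.
Position 2: none → 0 synonymous.
Position 3: TTT → 1 synonymous.
Total: 0 + 0 + 1 = 1.

1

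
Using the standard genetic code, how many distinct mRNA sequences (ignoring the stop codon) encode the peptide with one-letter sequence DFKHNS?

Asp: 2 codons.
Phe: 2 codons.
Lys: 2 codons.
His: 2 codons.
Asn: 2 codons.
Ser: 6 codons.
2 × 2 × 2 × 2 × 2 × 6 = 192.

192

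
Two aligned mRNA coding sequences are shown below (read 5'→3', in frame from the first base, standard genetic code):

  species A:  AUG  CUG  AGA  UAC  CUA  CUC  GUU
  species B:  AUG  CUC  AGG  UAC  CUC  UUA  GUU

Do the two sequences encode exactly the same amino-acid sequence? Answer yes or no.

yes

Codon 1: AUG Met / AUG Met — identical.
Codon 2: CUG Leu / CUC Leu — synonymous.
Codon 3: AGA Arg / AGG Arg — synonymous.
Codon 4: UAC Tyr / UAC Tyr — identical.
Codon 5: CUA Leu / CUC Leu — synonymous.
Codon 6: CUC Leu / UUA Leu — synonymous.
Codon 7: GUU Val / GUU Val — identical.
Nonsynonymous differences: 0 → same protein.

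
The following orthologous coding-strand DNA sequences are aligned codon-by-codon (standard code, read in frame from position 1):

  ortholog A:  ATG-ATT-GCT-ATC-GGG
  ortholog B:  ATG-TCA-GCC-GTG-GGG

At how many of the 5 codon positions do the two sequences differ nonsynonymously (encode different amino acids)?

2

Codon 1: ATG Met / ATG Met — identical.
Codon 2: ATT Ile / TCA Ser — nonsynonymous.
Codon 3: GCT Ala / GCC Ala — synonymous.
Codon 4: ATC Ile / GTG Val — nonsynonymous.
Codon 5: GGG Gly / GGG Gly — identical.
Nonsynonymous differences: 2.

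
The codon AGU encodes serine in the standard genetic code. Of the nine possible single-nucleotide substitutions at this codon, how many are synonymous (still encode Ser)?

Position 1: none → 0 synonymous.
Position 2: none → 0 synonymous.
Position 3: AGC → 1 synonymous.
Total: 0 + 0 + 1 = 1.

1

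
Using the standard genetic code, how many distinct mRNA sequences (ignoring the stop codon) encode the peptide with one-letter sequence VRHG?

Val: 4 codons.
Arg: 6 codons.
His: 2 codons.
Gly: 4 codons.
4 × 6 × 2 × 4 = 192.

192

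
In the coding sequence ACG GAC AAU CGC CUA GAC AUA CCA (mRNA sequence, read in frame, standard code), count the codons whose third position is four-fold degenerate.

Codon 1 ACG (Thr): third position 4-fold.
Codon 2 GAC (Asp): third position 2-fold.
Codon 3 AAU (Asn): third position 2-fold.
Codon 4 CGC (Arg): third position 4-fold.
Codon 5 CUA (Leu): third position 4-fold.
Codon 6 GAC (Asp): third position 2-fold.
Codon 7 AUA (Ile): third position 3-fold.
Codon 8 CCA (Pro): third position 4-fold.
Four-fold degenerate third positions: 4.

4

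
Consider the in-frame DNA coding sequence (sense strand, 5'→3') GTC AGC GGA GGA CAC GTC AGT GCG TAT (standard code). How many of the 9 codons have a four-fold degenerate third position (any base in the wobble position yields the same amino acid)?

5

Codon 1 GTC (Val): third position 4-fold.
Codon 2 AGC (Ser): third position 2-fold.
Codon 3 GGA (Gly): third position 4-fold.
Codon 4 GGA (Gly): third position 4-fold.
Codon 5 CAC (His): third position 2-fold.
Codon 6 GTC (Val): third position 4-fold.
Codon 7 AGT (Ser): third position 2-fold.
Codon 8 GCG (Ala): third position 4-fold.
Codon 9 TAT (Tyr): third position 2-fold.
Four-fold degenerate third positions: 5.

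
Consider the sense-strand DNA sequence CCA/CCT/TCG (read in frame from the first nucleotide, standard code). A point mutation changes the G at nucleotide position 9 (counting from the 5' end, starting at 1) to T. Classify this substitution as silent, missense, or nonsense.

silent

Position 9 falls in codon 3: TCG → Ser.
After the substitution the codon is TCT → Ser.
Both encode Ser, so the change is synonymous.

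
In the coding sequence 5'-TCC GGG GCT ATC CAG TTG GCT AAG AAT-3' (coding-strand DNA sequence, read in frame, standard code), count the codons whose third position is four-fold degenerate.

Codon 1 TCC (Ser): third position 4-fold.
Codon 2 GGG (Gly): third position 4-fold.
Codon 3 GCT (Ala): third position 4-fold.
Codon 4 ATC (Ile): third position 3-fold.
Codon 5 CAG (Gln): third position 2-fold.
Codon 6 TTG (Leu): third position 2-fold.
Codon 7 GCT (Ala): third position 4-fold.
Codon 8 AAG (Lys): third position 2-fold.
Codon 9 AAT (Asn): third position 2-fold.
Four-fold degenerate third positions: 4.

4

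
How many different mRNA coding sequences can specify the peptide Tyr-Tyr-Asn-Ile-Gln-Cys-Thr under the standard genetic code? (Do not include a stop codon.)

384

Tyr: 2 codons.
Tyr: 2 codons.
Asn: 2 codons.
Ile: 3 codons.
Gln: 2 codons.
Cys: 2 codons.
Thr: 4 codons.
2 × 2 × 2 × 3 × 2 × 2 × 4 = 384.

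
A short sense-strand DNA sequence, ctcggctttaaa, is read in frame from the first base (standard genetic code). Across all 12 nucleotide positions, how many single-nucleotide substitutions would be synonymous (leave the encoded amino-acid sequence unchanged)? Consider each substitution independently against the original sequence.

8

Codon 1 (CTC, Leu): 3 synonymous substitutions.
Codon 2 (GGC, Gly): 3 synonymous substitutions.
Codon 3 (TTT, Phe): 1 synonymous substitution.
Codon 4 (AAA, Lys): 1 synonymous substitution.
Total: 3 + 3 + 1 + 1 = 8.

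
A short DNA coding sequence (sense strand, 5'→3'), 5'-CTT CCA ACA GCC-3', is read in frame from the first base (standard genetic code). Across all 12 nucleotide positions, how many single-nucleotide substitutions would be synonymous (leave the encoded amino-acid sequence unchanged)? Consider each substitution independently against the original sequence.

12

Codon 1 (CTT, Leu): 3 synonymous substitutions.
Codon 2 (CCA, Pro): 3 synonymous substitutions.
Codon 3 (ACA, Thr): 3 synonymous substitutions.
Codon 4 (GCC, Ala): 3 synonymous substitutions.
Total: 3 + 3 + 3 + 3 = 12.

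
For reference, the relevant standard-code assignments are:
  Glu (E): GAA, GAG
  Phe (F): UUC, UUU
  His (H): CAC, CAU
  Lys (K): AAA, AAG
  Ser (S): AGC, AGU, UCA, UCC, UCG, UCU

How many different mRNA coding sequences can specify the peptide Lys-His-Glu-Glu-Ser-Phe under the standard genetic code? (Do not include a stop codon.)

192

Lys: 2 codons.
His: 2 codons.
Glu: 2 codons.
Glu: 2 codons.
Ser: 6 codons.
Phe: 2 codons.
2 × 2 × 2 × 2 × 6 × 2 = 192.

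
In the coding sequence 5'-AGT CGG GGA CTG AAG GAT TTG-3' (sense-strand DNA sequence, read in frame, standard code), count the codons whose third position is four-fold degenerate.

Codon 1 AGT (Ser): third position 2-fold.
Codon 2 CGG (Arg): third position 4-fold.
Codon 3 GGA (Gly): third position 4-fold.
Codon 4 CTG (Leu): third position 4-fold.
Codon 5 AAG (Lys): third position 2-fold.
Codon 6 GAT (Asp): third position 2-fold.
Codon 7 TTG (Leu): third position 2-fold.
Four-fold degenerate third positions: 3.

3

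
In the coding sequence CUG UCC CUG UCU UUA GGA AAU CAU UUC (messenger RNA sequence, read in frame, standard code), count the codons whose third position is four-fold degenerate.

Codon 1 CUG (Leu): third position 4-fold.
Codon 2 UCC (Ser): third position 4-fold.
Codon 3 CUG (Leu): third position 4-fold.
Codon 4 UCU (Ser): third position 4-fold.
Codon 5 UUA (Leu): third position 2-fold.
Codon 6 GGA (Gly): third position 4-fold.
Codon 7 AAU (Asn): third position 2-fold.
Codon 8 CAU (His): third position 2-fold.
Codon 9 UUC (Phe): third position 2-fold.
Four-fold degenerate third positions: 5.

5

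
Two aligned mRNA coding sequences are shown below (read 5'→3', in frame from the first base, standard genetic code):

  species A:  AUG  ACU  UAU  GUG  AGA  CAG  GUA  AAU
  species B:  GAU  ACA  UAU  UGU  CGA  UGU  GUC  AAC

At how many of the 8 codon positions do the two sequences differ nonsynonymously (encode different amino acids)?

Codon 1: AUG Met / GAU Asp — nonsynonymous.
Codon 2: ACU Thr / ACA Thr — synonymous.
Codon 3: UAU Tyr / UAU Tyr — identical.
Codon 4: GUG Val / UGU Cys — nonsynonymous.
Codon 5: AGA Arg / CGA Arg — synonymous.
Codon 6: CAG Gln / UGU Cys — nonsynonymous.
Codon 7: GUA Val / GUC Val — synonymous.
Codon 8: AAU Asn / AAC Asn — synonymous.
Nonsynonymous differences: 3.

3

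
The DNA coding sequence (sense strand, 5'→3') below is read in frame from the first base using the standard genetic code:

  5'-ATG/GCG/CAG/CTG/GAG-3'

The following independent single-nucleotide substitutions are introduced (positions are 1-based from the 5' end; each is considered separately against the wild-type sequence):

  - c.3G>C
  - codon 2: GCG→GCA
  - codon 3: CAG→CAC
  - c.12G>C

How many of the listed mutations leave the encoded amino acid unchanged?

Codon 1: ATG (Met) → ATC (Ile) — missense.
Codon 2: GCG (Ala) → GCA (Ala) — synonymous.
Codon 3: CAG (Gln) → CAC (His) — missense.
Codon 4: CTG (Leu) → CTC (Leu) — synonymous.
Synonymous: 2 of 4.

2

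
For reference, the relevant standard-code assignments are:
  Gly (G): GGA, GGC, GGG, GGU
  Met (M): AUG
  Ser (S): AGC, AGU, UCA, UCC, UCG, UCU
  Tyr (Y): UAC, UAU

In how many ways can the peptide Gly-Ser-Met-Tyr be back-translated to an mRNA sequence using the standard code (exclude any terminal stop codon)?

Gly: 4 codons.
Ser: 6 codons.
Met: 1 codon.
Tyr: 2 codons.
4 × 6 × 1 × 2 = 48.

48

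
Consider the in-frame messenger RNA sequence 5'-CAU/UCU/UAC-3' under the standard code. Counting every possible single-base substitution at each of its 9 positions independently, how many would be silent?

Codon 1 (CAU, His): 1 synonymous substitution.
Codon 2 (UCU, Ser): 3 synonymous substitutions.
Codon 3 (UAC, Tyr): 1 synonymous substitution.
Total: 1 + 3 + 1 = 5.

5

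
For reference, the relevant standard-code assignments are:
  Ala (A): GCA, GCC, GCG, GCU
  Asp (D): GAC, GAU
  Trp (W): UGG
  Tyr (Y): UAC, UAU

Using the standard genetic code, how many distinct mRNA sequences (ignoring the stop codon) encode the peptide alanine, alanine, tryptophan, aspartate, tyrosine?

Ala: 4 codons.
Ala: 4 codons.
Trp: 1 codon.
Asp: 2 codons.
Tyr: 2 codons.
4 × 4 × 1 × 2 × 2 = 64.

64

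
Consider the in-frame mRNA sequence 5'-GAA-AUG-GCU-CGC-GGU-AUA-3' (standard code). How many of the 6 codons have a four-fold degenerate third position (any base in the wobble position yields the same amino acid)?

3

Codon 1 GAA (Glu): third position 2-fold.
Codon 2 AUG (Met): third position 1-fold.
Codon 3 GCU (Ala): third position 4-fold.
Codon 4 CGC (Arg): third position 4-fold.
Codon 5 GGU (Gly): third position 4-fold.
Codon 6 AUA (Ile): third position 3-fold.
Four-fold degenerate third positions: 3.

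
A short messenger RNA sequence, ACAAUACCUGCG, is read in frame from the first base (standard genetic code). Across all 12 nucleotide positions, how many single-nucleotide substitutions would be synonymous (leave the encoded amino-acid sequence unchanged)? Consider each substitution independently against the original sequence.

Codon 1 (ACA, Thr): 3 synonymous substitutions.
Codon 2 (AUA, Ile): 2 synonymous substitutions.
Codon 3 (CCU, Pro): 3 synonymous substitutions.
Codon 4 (GCG, Ala): 3 synonymous substitutions.
Total: 3 + 2 + 3 + 3 = 11.

11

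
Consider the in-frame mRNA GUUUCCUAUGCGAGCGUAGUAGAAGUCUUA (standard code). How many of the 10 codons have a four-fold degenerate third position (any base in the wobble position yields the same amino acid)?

6

Codon 1 GUU (Val): third position 4-fold.
Codon 2 UCC (Ser): third position 4-fold.
Codon 3 UAU (Tyr): third position 2-fold.
Codon 4 GCG (Ala): third position 4-fold.
Codon 5 AGC (Ser): third position 2-fold.
Codon 6 GUA (Val): third position 4-fold.
Codon 7 GUA (Val): third position 4-fold.
Codon 8 GAA (Glu): third position 2-fold.
Codon 9 GUC (Val): third position 4-fold.
Codon 10 UUA (Leu): third position 2-fold.
Four-fold degenerate third positions: 6.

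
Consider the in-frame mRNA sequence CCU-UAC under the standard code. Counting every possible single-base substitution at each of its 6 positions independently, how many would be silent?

4

Codon 1 (CCU, Pro): 3 synonymous substitutions.
Codon 2 (UAC, Tyr): 1 synonymous substitution.
Total: 3 + 1 = 4.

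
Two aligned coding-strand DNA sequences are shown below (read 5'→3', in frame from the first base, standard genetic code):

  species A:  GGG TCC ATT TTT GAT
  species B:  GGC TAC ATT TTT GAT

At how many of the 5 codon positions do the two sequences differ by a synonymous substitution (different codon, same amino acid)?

Codon 1: GGG Gly / GGC Gly — synonymous.
Codon 2: TCC Ser / TAC Tyr — nonsynonymous.
Codon 3: ATT Ile / ATT Ile — identical.
Codon 4: TTT Phe / TTT Phe — identical.
Codon 5: GAT Asp / GAT Asp — identical.
Synonymous differences: 1.

1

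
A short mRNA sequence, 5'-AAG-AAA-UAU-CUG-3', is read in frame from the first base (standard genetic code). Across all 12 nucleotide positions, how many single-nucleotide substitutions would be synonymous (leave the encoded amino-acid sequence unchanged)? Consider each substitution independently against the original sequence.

7

Codon 1 (AAG, Lys): 1 synonymous substitution.
Codon 2 (AAA, Lys): 1 synonymous substitution.
Codon 3 (UAU, Tyr): 1 synonymous substitution.
Codon 4 (CUG, Leu): 4 synonymous substitutions.
Total: 1 + 1 + 1 + 4 = 7.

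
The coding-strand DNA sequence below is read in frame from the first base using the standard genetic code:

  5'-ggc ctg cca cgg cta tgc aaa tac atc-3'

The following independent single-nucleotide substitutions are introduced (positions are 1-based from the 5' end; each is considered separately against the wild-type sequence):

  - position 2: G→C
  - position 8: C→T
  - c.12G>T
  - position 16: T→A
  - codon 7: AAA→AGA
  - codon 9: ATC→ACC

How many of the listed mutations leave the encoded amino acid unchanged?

Codon 1: GGC (Gly) → GCC (Ala) — missense.
Codon 3: CCA (Pro) → CTA (Leu) — missense.
Codon 4: CGG (Arg) → CGT (Arg) — synonymous.
Codon 6: TGC (Cys) → AGC (Ser) — missense.
Codon 7: AAA (Lys) → AGA (Arg) — missense.
Codon 9: ATC (Ile) → ACC (Thr) — missense.
Synonymous: 1 of 6.

1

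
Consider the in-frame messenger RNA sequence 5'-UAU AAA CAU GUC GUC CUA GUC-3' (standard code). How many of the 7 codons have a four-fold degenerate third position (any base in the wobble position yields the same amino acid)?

Codon 1 UAU (Tyr): third position 2-fold.
Codon 2 AAA (Lys): third position 2-fold.
Codon 3 CAU (His): third position 2-fold.
Codon 4 GUC (Val): third position 4-fold.
Codon 5 GUC (Val): third position 4-fold.
Codon 6 CUA (Leu): third position 4-fold.
Codon 7 GUC (Val): third position 4-fold.
Four-fold degenerate third positions: 4.

4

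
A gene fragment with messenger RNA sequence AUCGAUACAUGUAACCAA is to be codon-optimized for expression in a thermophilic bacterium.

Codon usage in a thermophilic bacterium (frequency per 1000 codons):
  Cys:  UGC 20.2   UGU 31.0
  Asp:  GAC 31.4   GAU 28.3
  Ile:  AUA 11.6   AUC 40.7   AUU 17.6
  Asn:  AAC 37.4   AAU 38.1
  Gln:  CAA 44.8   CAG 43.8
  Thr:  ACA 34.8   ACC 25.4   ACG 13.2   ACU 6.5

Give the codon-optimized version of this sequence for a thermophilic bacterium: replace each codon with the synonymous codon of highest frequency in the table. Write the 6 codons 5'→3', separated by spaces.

AUC GAC ACA UGU AAU CAA

Codon 1 (Ile): best is AUC at 40.7.
Codon 2 (Asp): best is GAC at 31.4.
Codon 3 (Thr): best is ACA at 34.8.
Codon 4 (Cys): best is UGU at 31.0.
Codon 5 (Asn): best is AAU at 38.1.
Codon 6 (Gln): best is CAA at 44.8.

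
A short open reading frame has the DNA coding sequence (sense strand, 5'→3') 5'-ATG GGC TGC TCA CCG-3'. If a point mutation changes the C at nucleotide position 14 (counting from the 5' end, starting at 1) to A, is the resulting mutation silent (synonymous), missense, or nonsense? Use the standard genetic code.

missense

Position 14 falls in codon 5: CCG → Pro.
After the substitution the codon is CAG → Gln.
Pro ≠ Gln, so this is a missense mutation.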